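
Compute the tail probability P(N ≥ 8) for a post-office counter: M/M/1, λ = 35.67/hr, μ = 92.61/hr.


ρ = 35.67/92.61 = 0.3852
P(N ≥ n) = ρ^n = 0.3852^8 = 0.0004844

Final: 0.0004844


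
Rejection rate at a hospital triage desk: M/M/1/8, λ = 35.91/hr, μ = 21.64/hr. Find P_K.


ρ = λ/μ = 35.91/21.64 = 1.6594
P_K = (1−ρ)ρ^K/(1−ρ^(K+1)) = (-0.6594·57.499648)/(1 − 95.416468)
= -37.916820/-94.416468 = 0.401591

Final: 0.401591


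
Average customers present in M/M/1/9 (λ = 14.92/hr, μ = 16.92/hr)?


ρ = 14.92/16.92 = 0.8818
L = ρ[1 − (K+1)ρ^K + Kρ^(K+1)] / [(1−ρ)(1−ρ^(K+1))]
Numerator: 0.8818·(1 − 10·0.322341 + 9·0.284240) = 0.295174
Denominator: (0.1182)·(0.715760) = 0.084605
L = 0.295174/0.084605 = 3.4888

Final: 3.4888


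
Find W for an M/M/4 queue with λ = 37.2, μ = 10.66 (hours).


a = 3.4897; ρ = 0.8724; P₀ = 0.015130
Lq = P₀·a^c·ρ/(c!(1−ρ)²) = 5.01098
Wq = Lq/λ = 5.01098/37.2 = 0.13470 hr
W = Wq + 1/μ = 0.13470 + 0.09381 = 0.22851 hr

Final: 0.22851 hr


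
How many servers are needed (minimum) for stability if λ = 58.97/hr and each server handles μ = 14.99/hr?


Stability requires cμ > λ ⇔ c > λ/μ.
λ/μ = 58.97/14.99 = 3.9340
Minimum integer c = ⌊3.9340⌋ + 1 = 4
Check: 4·14.99 = 59.96 > 58.97, while 3·14.99 = 44.97 ≤ 58.97

Final: 4 servers


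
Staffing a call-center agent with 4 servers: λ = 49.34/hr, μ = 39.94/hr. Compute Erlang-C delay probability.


a = λ/μ = 1.2354; ρ = a/4 = 0.3088
P₀ = 0.289602 (from M/M/c formula)
C(c,a) = [a^c/(c!(1−ρ))]·P₀ = [2.32897/(24·0.6912)]·0.289602
= 0.14040·0.289602 = 0.040661

Final: 0.040661


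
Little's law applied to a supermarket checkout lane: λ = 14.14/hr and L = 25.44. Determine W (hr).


W = L/λ = 25.44/14.14 = 1.7992 hr

Final: 1.7992 hr


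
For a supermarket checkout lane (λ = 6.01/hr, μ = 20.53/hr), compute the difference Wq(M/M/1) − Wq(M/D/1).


ρ = 6.01/20.53 = 0.2927
Wq(M/M/1) = ρ/(μ−λ) = 0.2927/14.52 = 0.02016 hr
Wq(M/D/1) = ρ/(2(μ−λ)) = 0.01008 hr
Savings = 0.02016 − 0.01008 = 0.01008 hr

Final: 0.01008 hr


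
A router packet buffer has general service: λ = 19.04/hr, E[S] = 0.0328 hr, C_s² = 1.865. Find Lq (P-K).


ρ = λ·E[S] = 19.04·0.0328 = 0.6245
Lq = ρ²(1+C_s²)/(2(1−ρ)) = 0.3900·(1+1.865)/(2·0.3755)
= 0.3900·2.8650/0.7510 = 1.48792

Final: 1.48792


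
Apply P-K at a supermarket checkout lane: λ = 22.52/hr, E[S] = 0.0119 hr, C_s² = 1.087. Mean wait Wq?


ρ = λ·E[S] = 22.52·0.0119 = 0.2680
E[S²] = E[S]²(1+C_s²) = 0.0119²·(1+1.087) = 0.0002955
Wq = λ·E[S²]/(2(1−ρ)) = 22.52·0.0002955/(2·0.7320) = 0.004546 hr

Final: 0.004546 hr


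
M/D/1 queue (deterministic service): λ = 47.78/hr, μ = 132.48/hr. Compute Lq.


ρ = 47.78/132.48 = 0.3607
M/D/1: Lq = ρ²/(2(1−ρ)) = 0.1301/(2·0.6393) = 0.10173

Final: 0.10173


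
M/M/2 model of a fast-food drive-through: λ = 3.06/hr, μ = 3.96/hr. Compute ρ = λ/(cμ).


ρ = λ/(cμ) = 3.06/(2·3.96) = 3.06/7.92 = 0.3864

Final: 0.3864


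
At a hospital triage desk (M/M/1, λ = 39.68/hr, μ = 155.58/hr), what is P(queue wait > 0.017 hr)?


ρ = 39.68/155.58 = 0.2550
P(Wq > t) = ρ·e^{−(μ−λ)t} = 0.2550·e^{−1.9703}
= 0.2550·0.139415 = 0.035557

Final: 0.035557


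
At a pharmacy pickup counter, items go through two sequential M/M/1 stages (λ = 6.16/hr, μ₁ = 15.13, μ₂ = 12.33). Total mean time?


Each node sees arrival rate λ = 6.16/hr (tandem ⇒ throughput preserved).
W₁ = 1/(μ₁−λ) = 1/(15.13−6.16) = 0.11148 hr
W₂ = 1/(μ₂−λ) = 1/(12.33−6.16) = 0.16207 hr
W_total = W₁ + W₂ = 0.11148 + 0.16207 = 0.27356 hr

Final: 0.27356 hr


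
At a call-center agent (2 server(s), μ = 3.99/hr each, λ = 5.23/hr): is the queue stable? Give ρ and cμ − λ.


Total capacity cμ = 2·3.99 = 7.98/hr
ρ = λ/(cμ) = 5.23/7.98 = 0.6554
Stable ⇔ ρ < 1: YES
Spare capacity = cμ − λ = 7.98 − 5.23 = 2.75/hr

Final: ρ = 0.6554; stable; margin = 2.75/hr


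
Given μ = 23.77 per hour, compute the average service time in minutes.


Mean service time = 1/μ = 1/23.77 hour = 0.04207 hour
In minutes: 0.04207 × 60 = 2.5242 min

Final: 2.5242 min


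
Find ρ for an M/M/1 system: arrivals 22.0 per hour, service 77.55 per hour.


ρ = λ/μ = 22.0/77.55 = 0.2837

Final: 0.2837


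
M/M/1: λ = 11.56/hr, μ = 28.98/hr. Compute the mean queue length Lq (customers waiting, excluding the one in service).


ρ = 11.56/28.98 = 0.3989
Lq = ρ²/(1−ρ) = 0.1591/0.6011 = 0.2647

Final: 0.2647


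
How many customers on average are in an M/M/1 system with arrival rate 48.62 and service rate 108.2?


ρ = λ/μ = 48.62/108.2 = 0.4494
L = ρ/(1−ρ) = 0.4494/(1 − 0.4494) = 0.4494/0.5506 = 0.8160

Final: 0.8160


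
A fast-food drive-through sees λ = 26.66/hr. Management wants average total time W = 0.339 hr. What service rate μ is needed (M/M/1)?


W = 1/(μ−λ) ⇒ μ − λ = 1/W = 1/0.339 = 2.9499
μ = λ + 1/W = 26.66 + 2.9499 = 29.6099 per hr

Final: 29.6099 /hr


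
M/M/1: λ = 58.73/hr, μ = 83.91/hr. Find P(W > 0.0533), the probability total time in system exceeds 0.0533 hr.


W ~ Exponential(μ−λ) for M/M/1.
μ − λ = 83.91 − 58.73 = 25.1800
P(W > t) = e^{−(μ−λ)t} = e^{−1.3421} = 0.261298

Final: 0.261298


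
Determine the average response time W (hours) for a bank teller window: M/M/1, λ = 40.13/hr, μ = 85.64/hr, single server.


W = 1/(μ−λ) = 1/(85.64 − 40.13) = 1/45.51 = 0.02197 hr

Final: 0.02197 hr


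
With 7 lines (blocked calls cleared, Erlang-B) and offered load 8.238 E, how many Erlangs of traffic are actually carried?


B(7,8.238) = 0.321428 (Erlang-B)
Carried load = a(1 − B) = 8.238·(1 − 0.321428) = 8.238·0.678572 = 5.5901 E

Final: 5.5901 Erlangs


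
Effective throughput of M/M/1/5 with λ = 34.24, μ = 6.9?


ρ = 4.9623; P_K = (1−ρ)ρ^5/(1−ρ^6) = 0.798535
λ_eff = λ(1 − P_K) = 34.24·(1 − 0.798535) = 34.24·0.201465 = 6.8982 /hr

Final: 6.8982 /hr


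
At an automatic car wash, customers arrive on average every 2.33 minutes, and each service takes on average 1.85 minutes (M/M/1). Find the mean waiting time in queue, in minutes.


λ = 60/2.33 = 25.7511 /hr
μ = 60/1.85 = 32.4324 /hr
ρ = λ/μ = 25.7511/32.4324 = 0.7940
Wq = ρ/(μ−λ) = 0.7940/(32.4324−25.7511) = 0.11884 hr
In minutes: 0.11884·60 = 7.130 min

Final: 7.130 min


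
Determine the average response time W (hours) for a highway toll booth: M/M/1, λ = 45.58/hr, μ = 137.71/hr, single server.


W = 1/(μ−λ) = 1/(137.71 − 45.58) = 1/92.13 = 0.01085 hr

Final: 0.01085 hr


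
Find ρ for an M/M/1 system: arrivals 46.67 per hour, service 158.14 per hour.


ρ = λ/μ = 46.67/158.14 = 0.2951

Final: 0.2951


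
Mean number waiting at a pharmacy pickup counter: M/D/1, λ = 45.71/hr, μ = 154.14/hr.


ρ = 45.71/154.14 = 0.2965
M/D/1: Lq = ρ²/(2(1−ρ)) = 0.08794/(2·0.7035) = 0.06251

Final: 0.06251


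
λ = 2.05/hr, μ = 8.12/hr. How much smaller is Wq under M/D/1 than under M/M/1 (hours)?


ρ = 2.05/8.12 = 0.2525
Wq(M/M/1) = ρ/(μ−λ) = 0.2525/6.07 = 0.04159 hr
Wq(M/D/1) = ρ/(2(μ−λ)) = 0.02080 hr
Savings = 0.04159 − 0.02080 = 0.02080 hr

Final: 0.02080 hr


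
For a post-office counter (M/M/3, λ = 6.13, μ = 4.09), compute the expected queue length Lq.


a = λ/μ = 1.4988; ρ = a/3 = 0.4996
P₀ = 0.210824
Lq = P₀·a^c·ρ / (c!·(1−ρ)²) = 0.210824·3.36675·0.4996/(6·0.25041)
= 0.23602

Final: 0.23602


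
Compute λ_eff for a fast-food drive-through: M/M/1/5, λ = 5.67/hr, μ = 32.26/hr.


ρ = 0.1758; P_K = (1−ρ)ρ^5/(1−ρ^6) = 0.0001382
λ_eff = λ(1 − P_K) = 5.67·(1 − 0.0001382) = 5.67·0.999862 = 5.6692 /hr

Final: 5.6692 /hr


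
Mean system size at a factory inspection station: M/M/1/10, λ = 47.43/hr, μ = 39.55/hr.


ρ = 47.43/39.55 = 1.1992
L = ρ[1 − (K+1)ρ^K + Kρ^(K+1)] / [(1−ρ)(1−ρ^(K+1))]
Numerator: 1.1992·(1 − 11·6.152709 + 10·7.378584) = 8.521856
Denominator: (-0.1992)·(-6.378584) = 1.270878
L = 8.521856/1.270878 = 6.7055

Final: 6.7055


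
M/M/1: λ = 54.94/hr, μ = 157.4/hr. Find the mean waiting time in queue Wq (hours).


ρ = 54.94/157.4 = 0.3490
Wq = ρ/(μ−λ) = 0.3490/(157.4 − 54.94) = 0.3490/102.46 = 0.003407 hr

Final: 0.003407 hr


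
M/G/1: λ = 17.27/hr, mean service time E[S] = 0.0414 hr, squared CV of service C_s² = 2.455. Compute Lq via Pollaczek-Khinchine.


ρ = λ·E[S] = 17.27·0.0414 = 0.7150
Lq = ρ²(1+C_s²)/(2(1−ρ)) = 0.5112·(1+2.455)/(2·0.2850)
= 0.5112·3.4550/0.5700 = 3.09831

Final: 3.09831


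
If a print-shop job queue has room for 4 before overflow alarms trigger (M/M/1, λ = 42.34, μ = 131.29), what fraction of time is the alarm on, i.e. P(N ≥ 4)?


ρ = 42.34/131.29 = 0.3225
P(N ≥ n) = ρ^n = 0.3225^4 = 0.010816

Final: 0.010816


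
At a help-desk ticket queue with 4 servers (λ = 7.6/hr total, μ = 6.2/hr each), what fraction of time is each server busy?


ρ = λ/(cμ) = 7.6/(4·6.2) = 7.6/24.80 = 0.3065

Final: 0.3065


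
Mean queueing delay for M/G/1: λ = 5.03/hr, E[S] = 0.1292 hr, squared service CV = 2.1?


ρ = λ·E[S] = 5.03·0.1292 = 0.6499
E[S²] = E[S]²(1+C_s²) = 0.1292²·(1+2.1) = 0.051747
Wq = λ·E[S²]/(2(1−ρ)) = 5.03·0.051747/(2·0.3501) = 0.37171 hr

Final: 0.37171 hr


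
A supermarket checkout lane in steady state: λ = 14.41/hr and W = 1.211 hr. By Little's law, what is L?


L = λW = 14.41·1.211 = 17.4505

Final: 17.4505


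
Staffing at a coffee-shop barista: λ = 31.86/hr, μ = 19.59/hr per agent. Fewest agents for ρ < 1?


Stability requires cμ > λ ⇔ c > λ/μ.
λ/μ = 31.86/19.59 = 1.6263
Minimum integer c = ⌊1.6263⌋ + 1 = 2
Check: 2·19.59 = 39.18 > 31.86, while 1·19.59 = 19.59 ≤ 31.86

Final: 2 servers


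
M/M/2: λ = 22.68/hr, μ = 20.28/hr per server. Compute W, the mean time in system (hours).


a = 1.1183; ρ = 0.5592; P₀ = 0.282732
Lq = P₀·a^c·ρ/(c!(1−ρ)²) = 0.50875
Wq = Lq/λ = 0.50875/22.68 = 0.02243 hr
W = Wq + 1/μ = 0.02243 + 0.04931 = 0.07174 hr

Final: 0.07174 hr


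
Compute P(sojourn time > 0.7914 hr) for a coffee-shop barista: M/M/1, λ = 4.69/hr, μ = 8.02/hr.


W ~ Exponential(μ−λ) for M/M/1.
μ − λ = 8.02 − 4.69 = 3.3300
P(W > t) = e^{−(μ−λ)t} = e^{−2.6354} = 0.071693

Final: 0.071693


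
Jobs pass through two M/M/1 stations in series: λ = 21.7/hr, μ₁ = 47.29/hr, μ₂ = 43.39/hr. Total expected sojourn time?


Each node sees arrival rate λ = 21.7/hr (tandem ⇒ throughput preserved).
W₁ = 1/(μ₁−λ) = 1/(47.29−21.7) = 0.03908 hr
W₂ = 1/(μ₂−λ) = 1/(43.39−21.7) = 0.04610 hr
W_total = W₁ + W₂ = 0.03908 + 0.04610 = 0.08518 hr

Final: 0.08518 hr


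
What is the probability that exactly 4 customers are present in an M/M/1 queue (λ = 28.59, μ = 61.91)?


ρ = 28.59/61.91 = 0.4618
P_n = (1−ρ)·ρ^n = (1 − 0.4618)·0.4618^4 = 0.5382·0.045479 = 0.024477

Final: 0.024477


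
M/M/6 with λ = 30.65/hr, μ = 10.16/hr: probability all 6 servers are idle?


a = λ/μ = 30.65/10.16 = 3.0167; ρ = a/c = 0.5028
Σ_{k=0}^{5} a^k/k! (terms k=0..5) = 1.00000 + 3.01673 + 4.55034 + 4.57572 + 3.45093 + 2.08210 = 18.67582
Tail: a^6/(6!(1−ρ)) = 753.73837/(720·0.4972) = 2.10546
P₀ = 1/(18.67582 + 2.10546) = 1/20.78128 = 0.048120

Final: 0.048120


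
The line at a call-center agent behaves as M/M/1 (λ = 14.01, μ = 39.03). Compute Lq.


ρ = 14.01/39.03 = 0.3590
Lq = ρ²/(1−ρ) = 0.1288/0.6410 = 0.2010

Final: 0.2010


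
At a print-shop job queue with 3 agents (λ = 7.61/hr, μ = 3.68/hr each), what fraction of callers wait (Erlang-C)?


a = λ/μ = 2.0679; ρ = a/3 = 0.6893
P₀ = 0.100503 (from M/M/c formula)
C(c,a) = [a^c/(c!(1−ρ))]·P₀ = [8.84322/(6·0.3107)]·0.100503
= 4.74389·0.100503 = 0.476773

Final: 0.476773


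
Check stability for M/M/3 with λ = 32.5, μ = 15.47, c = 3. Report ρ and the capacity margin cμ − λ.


Total capacity cμ = 3·15.47 = 46.41/hr
ρ = λ/(cμ) = 32.5/46.41 = 0.7003
Stable ⇔ ρ < 1: YES
Spare capacity = cμ − λ = 46.41 − 32.5 = 13.91/hr

Final: ρ = 0.7003; stable; margin = 13.91/hr


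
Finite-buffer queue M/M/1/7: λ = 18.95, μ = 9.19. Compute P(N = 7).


ρ = λ/μ = 18.95/9.19 = 2.0620
P_K = (1−ρ)ρ^K/(1−ρ^(K+1)) = (-1.0620·158.509728)/(1 − 326.850853)
= -168.341126/-325.850853 = 0.516620

Final: 0.516620


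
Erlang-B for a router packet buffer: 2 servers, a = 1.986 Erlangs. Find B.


B(c,a) = (a^c/c!) / Σ_{k=0}^{c} a^k/k!
a^2/2! = 1.972098
Σ terms (k=0..2): 1.00000 + 1.98600 + 1.97210 = 4.958098
B = 1.972098/4.958098 = 0.397753

Final: 0.397753


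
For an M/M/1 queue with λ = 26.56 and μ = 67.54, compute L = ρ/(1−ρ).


ρ = λ/μ = 26.56/67.54 = 0.3932
L = ρ/(1−ρ) = 0.3932/(1 − 0.3932) = 0.3932/0.6068 = 0.6481

Final: 0.6481


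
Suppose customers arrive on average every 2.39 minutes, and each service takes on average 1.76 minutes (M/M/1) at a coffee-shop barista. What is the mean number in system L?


λ = 60/2.39 = 25.1046 /hr
μ = 60/1.76 = 34.0909 /hr
ρ = λ/μ = 25.1046/34.0909 = 0.7364
L = ρ/(1−ρ) = 0.7364/0.2636 = 2.7937

Final: 2.7937


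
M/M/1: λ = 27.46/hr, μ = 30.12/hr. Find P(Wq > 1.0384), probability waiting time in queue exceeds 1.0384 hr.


ρ = 27.46/30.12 = 0.9117
P(Wq > t) = ρ·e^{−(μ−λ)t} = 0.9117·e^{−2.7621}
= 0.9117·0.063156 = 0.057579

Final: 0.057579


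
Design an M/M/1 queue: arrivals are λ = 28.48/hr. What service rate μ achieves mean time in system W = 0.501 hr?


W = 1/(μ−λ) ⇒ μ − λ = 1/W = 1/0.501 = 1.9960
μ = λ + 1/W = 28.48 + 1.9960 = 30.4760 per hr

Final: 30.4760 /hr


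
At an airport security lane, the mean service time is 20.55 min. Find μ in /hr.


μ = 1/(service time) in consistent units.
1 hour = 60 min, so μ = 60/20.55 = 2.9197 per hour

Final: 2.9197 /hr


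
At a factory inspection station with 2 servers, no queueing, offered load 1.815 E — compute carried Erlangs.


B(2,1.815) = 0.369133 (Erlang-B)
Carried load = a(1 − B) = 1.815·(1 − 0.369133) = 1.815·0.630867 = 1.1450 E

Final: 1.1450 Erlangs


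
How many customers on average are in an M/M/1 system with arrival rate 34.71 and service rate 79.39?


ρ = λ/μ = 34.71/79.39 = 0.4372
L = ρ/(1−ρ) = 0.4372/(1 − 0.4372) = 0.4372/0.5628 = 0.7769

Final: 0.7769


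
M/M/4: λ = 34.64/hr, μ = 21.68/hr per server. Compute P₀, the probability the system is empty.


a = λ/μ = 34.64/21.68 = 1.5978; ρ = a/c = 0.3994
Σ_{k=0}^{3} a^k/k! (terms k=0..3) = 1.00000 + 1.59779 + 1.27646 + 0.67984 = 4.55408
Tail: a^4/(4!(1−ρ)) = 6.51740/(24·0.6006) = 0.45218
P₀ = 1/(4.55408 + 0.45218) = 1/5.00626 = 0.199750

Final: 0.199750


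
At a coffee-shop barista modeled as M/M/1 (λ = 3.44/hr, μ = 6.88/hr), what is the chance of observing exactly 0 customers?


ρ = 3.44/6.88 = 0.5000
P_n = (1−ρ)·ρ^n = (1 − 0.5000)·0.5000^0 = 0.5000·1.000000 = 0.500000

Final: 0.500000


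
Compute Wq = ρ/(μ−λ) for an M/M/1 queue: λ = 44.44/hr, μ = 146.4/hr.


ρ = 44.44/146.4 = 0.3036
Wq = ρ/(μ−λ) = 0.3036/(146.4 − 44.44) = 0.3036/101.96 = 0.002977 hr

Final: 0.002977 hr


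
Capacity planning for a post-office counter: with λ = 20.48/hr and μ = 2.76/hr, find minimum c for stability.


Stability requires cμ > λ ⇔ c > λ/μ.
λ/μ = 20.48/2.76 = 7.4203
Minimum integer c = ⌊7.4203⌋ + 1 = 8
Check: 8·2.76 = 22.08 > 20.48, while 7·2.76 = 19.32 ≤ 20.48

Final: 8 servers


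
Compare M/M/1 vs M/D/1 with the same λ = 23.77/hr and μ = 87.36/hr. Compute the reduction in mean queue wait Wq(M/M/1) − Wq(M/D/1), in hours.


ρ = 23.77/87.36 = 0.2721
Wq(M/M/1) = ρ/(μ−λ) = 0.2721/63.59 = 0.004279 hr
Wq(M/D/1) = ρ/(2(μ−λ)) = 0.002139 hr
Savings = 0.004279 − 0.002139 = 0.002139 hr

Final: 0.002139 hr


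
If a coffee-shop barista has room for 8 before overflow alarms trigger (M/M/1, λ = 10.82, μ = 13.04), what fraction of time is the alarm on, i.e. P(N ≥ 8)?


ρ = 10.82/13.04 = 0.8298
P(N ≥ n) = ρ^n = 0.8298^8 = 0.224697

Final: 0.224697


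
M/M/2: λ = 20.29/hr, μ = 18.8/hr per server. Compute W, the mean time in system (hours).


a = 1.0793; ρ = 0.5396; P₀ = 0.299015
Lq = P₀·a^c·ρ/(c!(1−ρ)²) = 0.44339
Wq = Lq/λ = 0.44339/20.29 = 0.02185 hr
W = Wq + 1/μ = 0.02185 + 0.05319 = 0.07504 hr

Final: 0.07504 hr


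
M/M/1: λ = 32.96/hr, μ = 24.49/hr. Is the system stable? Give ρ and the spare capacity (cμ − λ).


Total capacity cμ = 1·24.49 = 24.49/hr
ρ = λ/(cμ) = 32.96/24.49 = 1.3459
Stable ⇔ ρ < 1: NO
Spare capacity = cμ − λ = 24.49 − 32.96 = -8.47/hr

Final: ρ = 1.3459; unstable; margin = -8.47/hr


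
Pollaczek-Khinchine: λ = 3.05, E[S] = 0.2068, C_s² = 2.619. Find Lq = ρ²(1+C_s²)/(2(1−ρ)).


ρ = λ·E[S] = 3.05·0.2068 = 0.6307
Lq = ρ²(1+C_s²)/(2(1−ρ)) = 0.3978·(1+2.619)/(2·0.3693)
= 0.3978·3.6190/0.7385 = 1.94952

Final: 1.94952


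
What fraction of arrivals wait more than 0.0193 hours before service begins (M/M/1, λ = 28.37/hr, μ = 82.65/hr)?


ρ = 28.37/82.65 = 0.3433
P(Wq > t) = ρ·e^{−(μ−λ)t} = 0.3433·e^{−1.0476}
= 0.3433·0.350777 = 0.120406

Final: 0.120406


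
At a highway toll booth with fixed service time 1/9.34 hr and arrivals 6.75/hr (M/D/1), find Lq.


ρ = 6.75/9.34 = 0.7227
M/D/1: Lq = ρ²/(2(1−ρ)) = 0.5223/(2·0.2773) = 0.94174

Final: 0.94174


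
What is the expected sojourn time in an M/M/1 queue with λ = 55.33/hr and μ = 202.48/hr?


W = 1/(μ−λ) = 1/(202.48 − 55.33) = 1/147.15 = 0.006796 hr

Final: 0.006796 hr


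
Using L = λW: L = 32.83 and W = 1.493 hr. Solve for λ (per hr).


λ = L/W = 32.83/1.493 = 21.9893 /hr

Final: 21.9893 /hr


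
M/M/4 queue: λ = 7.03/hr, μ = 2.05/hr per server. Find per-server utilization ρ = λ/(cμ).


ρ = λ/(cμ) = 7.03/(4·2.05) = 7.03/8.20 = 0.8573

Final: 0.8573


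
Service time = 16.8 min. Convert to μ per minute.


μ = 1/(service time) in consistent units.
1 minute = 1 min, so μ = 1/16.8 = 0.05952 per minute

Final: 0.05952 /min


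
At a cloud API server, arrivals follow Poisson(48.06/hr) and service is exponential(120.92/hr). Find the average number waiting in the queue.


ρ = 48.06/120.92 = 0.3975
Lq = ρ²/(1−ρ) = 0.1580/0.6025 = 0.2622

Final: 0.2622


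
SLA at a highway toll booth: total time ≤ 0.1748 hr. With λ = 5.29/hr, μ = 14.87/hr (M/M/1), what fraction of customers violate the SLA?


W ~ Exponential(μ−λ) for M/M/1.
μ − λ = 14.87 − 5.29 = 9.5800
P(W > t) = e^{−(μ−λ)t} = e^{−1.6746} = 0.187386

Final: 0.187386


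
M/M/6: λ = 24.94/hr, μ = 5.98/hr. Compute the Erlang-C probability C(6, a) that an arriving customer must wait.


a = λ/μ = 4.1706; ρ = a/6 = 0.6951
P₀ = 0.013690 (from M/M/c formula)
C(c,a) = [a^c/(c!(1−ρ))]·P₀ = [5262.25138/(720·0.3049)]·0.013690
= 23.97034·0.013690 = 0.328143

Final: 0.328143


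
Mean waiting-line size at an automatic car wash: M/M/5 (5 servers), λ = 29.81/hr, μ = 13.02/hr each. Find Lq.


a = λ/μ = 2.2896; ρ = a/5 = 0.4579
P₀ = 0.099770
Lq = P₀·a^c·ρ / (c!·(1−ρ)²) = 0.099770·62.91511·0.4579/(120·0.29386)
= 0.08151

Final: 0.08151


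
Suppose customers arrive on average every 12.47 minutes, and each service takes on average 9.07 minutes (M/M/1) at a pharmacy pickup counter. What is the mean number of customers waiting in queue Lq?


λ = 60/12.47 = 4.8115 /hr
μ = 60/9.07 = 6.6152 /hr
ρ = λ/μ = 4.8115/6.6152 = 0.7273
Lq = ρ²/(1−ρ) = 0.5290/0.2727 = 1.9403

Final: 1.9403


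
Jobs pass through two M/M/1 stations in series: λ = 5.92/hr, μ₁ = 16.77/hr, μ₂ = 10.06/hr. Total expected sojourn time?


Each node sees arrival rate λ = 5.92/hr (tandem ⇒ throughput preserved).
W₁ = 1/(μ₁−λ) = 1/(16.77−5.92) = 0.09217 hr
W₂ = 1/(μ₂−λ) = 1/(10.06−5.92) = 0.24155 hr
W_total = W₁ + W₂ = 0.09217 + 0.24155 = 0.33371 hr

Final: 0.33371 hr


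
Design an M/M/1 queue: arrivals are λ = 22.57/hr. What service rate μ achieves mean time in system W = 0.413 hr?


W = 1/(μ−λ) ⇒ μ − λ = 1/W = 1/0.413 = 2.4213
μ = λ + 1/W = 22.57 + 2.4213 = 24.9913 per hr

Final: 24.9913 /hr


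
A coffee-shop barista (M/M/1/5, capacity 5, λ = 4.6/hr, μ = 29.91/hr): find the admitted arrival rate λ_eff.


ρ = 0.1538; P_K = (1−ρ)ρ^5/(1−ρ^6) = 0.00007281
λ_eff = λ(1 − P_K) = 4.6·(1 − 0.00007281) = 4.6·0.999927 = 4.5997 /hr

Final: 4.5997 /hr


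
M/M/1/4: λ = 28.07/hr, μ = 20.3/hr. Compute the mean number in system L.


ρ = 28.07/20.3 = 1.3828
L = ρ[1 − (K+1)ρ^K + Kρ^(K+1)] / [(1−ρ)(1−ρ^(K+1))]
Numerator: 1.3828·(1 − 5·3.655826 + 4·5.055125) = 4.067204
Denominator: (-0.3828)·(-4.055125) = 1.552134
L = 4.067204/1.552134 = 2.6204

Final: 2.6204


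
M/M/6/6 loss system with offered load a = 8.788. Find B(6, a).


B(c,a) = (a^c/c!) / Σ_{k=0}^{c} a^k/k!
a^6/6! = 639.746315
Σ terms (k=0..6): 1.00000 + 8.78800 + 38.61447 + 113.11466 + 248.51291 + 436.78629 + 639.74632 = 1486.562642
B = 639.746315/1486.562642 = 0.430353

Final: 0.430353


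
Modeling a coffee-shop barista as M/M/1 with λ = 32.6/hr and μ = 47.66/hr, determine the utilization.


ρ = λ/μ = 32.6/47.66 = 0.6840

Final: 0.6840


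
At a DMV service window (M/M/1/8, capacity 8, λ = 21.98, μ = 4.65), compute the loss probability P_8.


ρ = λ/μ = 21.98/4.65 = 4.7269
P_K = (1−ρ)ρ^K/(1−ρ^(K+1)) = (-3.7269·249228.602105)/(1 − 1178074.123496)
= -928845.521392/-1178073.123496 = 0.788445

Final: 0.788445


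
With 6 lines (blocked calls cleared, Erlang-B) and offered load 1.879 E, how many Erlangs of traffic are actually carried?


B(6,1.879) = 0.009367 (Erlang-B)
Carried load = a(1 − B) = 1.879·(1 − 0.009367) = 1.879·0.990633 = 1.8614 E

Final: 1.8614 Erlangs


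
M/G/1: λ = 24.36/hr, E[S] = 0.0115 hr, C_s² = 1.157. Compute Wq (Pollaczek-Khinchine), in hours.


ρ = λ·E[S] = 24.36·0.0115 = 0.2801
E[S²] = E[S]²(1+C_s²) = 0.0115²·(1+1.157) = 0.0002853
Wq = λ·E[S²]/(2(1−ρ)) = 24.36·0.0002853/(2·0.7199) = 0.004827 hr

Final: 0.004827 hr


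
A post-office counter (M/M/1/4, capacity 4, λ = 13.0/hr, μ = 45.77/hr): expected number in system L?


ρ = 13.0/45.77 = 0.2840
L = ρ[1 − (K+1)ρ^K + Kρ^(K+1)] / [(1−ρ)(1−ρ^(K+1))]
Numerator: 0.2840·(1 − 5·0.006508 + 4·0.001848) = 0.276887
Denominator: (0.7160)·(0.998152) = 0.714648
L = 0.276887/0.714648 = 0.3874

Final: 0.3874


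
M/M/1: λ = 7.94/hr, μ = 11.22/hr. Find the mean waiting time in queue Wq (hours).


ρ = 7.94/11.22 = 0.7077
Wq = ρ/(μ−λ) = 0.7077/(11.22 − 7.94) = 0.7077/3.28 = 0.2158 hr

Final: 0.2158 hr


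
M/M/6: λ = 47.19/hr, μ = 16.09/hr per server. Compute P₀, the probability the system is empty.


a = λ/μ = 47.19/16.09 = 2.9329; ρ = a/c = 0.4888
Σ_{k=0}^{5} a^k/k! (terms k=0..5) = 1.00000 + 2.93288 + 4.30089 + 4.20466 + 3.08294 + 1.80837 = 17.32973
Tail: a^6/(6!(1−ρ)) = 636.44899/(720·0.5112) = 1.72922
P₀ = 1/(17.32973 + 1.72922) = 1/19.05895 = 0.052469

Final: 0.052469


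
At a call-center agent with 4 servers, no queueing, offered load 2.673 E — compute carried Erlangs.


B(4,2.673) = 0.169413 (Erlang-B)
Carried load = a(1 − B) = 2.673·(1 − 0.169413) = 2.673·0.830587 = 2.2202 E

Final: 2.2202 Erlangs


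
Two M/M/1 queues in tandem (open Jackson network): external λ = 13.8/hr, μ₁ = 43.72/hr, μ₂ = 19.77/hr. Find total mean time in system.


Each node sees arrival rate λ = 13.8/hr (tandem ⇒ throughput preserved).
W₁ = 1/(μ₁−λ) = 1/(43.72−13.8) = 0.03342 hr
W₂ = 1/(μ₂−λ) = 1/(19.77−13.8) = 0.16750 hr
W_total = W₁ + W₂ = 0.03342 + 0.16750 = 0.20093 hr

Final: 0.20093 hr


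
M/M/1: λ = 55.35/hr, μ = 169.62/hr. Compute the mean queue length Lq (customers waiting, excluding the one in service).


ρ = 55.35/169.62 = 0.3263
Lq = ρ²/(1−ρ) = 0.1065/0.6737 = 0.1581

Final: 0.1581


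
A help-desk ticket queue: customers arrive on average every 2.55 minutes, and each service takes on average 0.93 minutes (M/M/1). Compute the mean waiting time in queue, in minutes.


λ = 60/2.55 = 23.5294 /hr
μ = 60/0.93 = 64.5161 /hr
ρ = λ/μ = 23.5294/64.5161 = 0.3647
Wq = ρ/(μ−λ) = 0.3647/(64.5161−23.5294) = 0.008898 hr
In minutes: 0.008898·60 = 0.5339 min

Final: 0.5339 min


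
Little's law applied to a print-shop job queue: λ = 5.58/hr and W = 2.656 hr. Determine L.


L = λW = 5.58·2.656 = 14.8205

Final: 14.8205


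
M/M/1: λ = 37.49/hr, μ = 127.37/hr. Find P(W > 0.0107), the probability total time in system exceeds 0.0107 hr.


W ~ Exponential(μ−λ) for M/M/1.
μ − λ = 127.37 − 37.49 = 89.8800
P(W > t) = e^{−(μ−λ)t} = e^{−0.9617} = 0.382236

Final: 0.382236


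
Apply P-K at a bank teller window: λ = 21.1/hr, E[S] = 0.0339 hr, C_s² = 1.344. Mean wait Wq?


ρ = λ·E[S] = 21.1·0.0339 = 0.7153
E[S²] = E[S]²(1+C_s²) = 0.0339²·(1+1.344) = 0.002694
Wq = λ·E[S²]/(2(1−ρ)) = 21.1·0.002694/(2·0.2847) = 0.09982 hr

Final: 0.09982 hr


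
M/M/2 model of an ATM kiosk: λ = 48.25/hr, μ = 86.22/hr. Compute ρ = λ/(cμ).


ρ = λ/(cμ) = 48.25/(2·86.22) = 48.25/172.44 = 0.2798

Final: 0.2798


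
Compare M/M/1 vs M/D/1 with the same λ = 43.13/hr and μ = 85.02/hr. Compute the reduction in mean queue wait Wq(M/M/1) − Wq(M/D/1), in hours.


ρ = 43.13/85.02 = 0.5073
Wq(M/M/1) = ρ/(μ−λ) = 0.5073/41.89 = 0.01211 hr
Wq(M/D/1) = ρ/(2(μ−λ)) = 0.006055 hr
Savings = 0.01211 − 0.006055 = 0.006055 hr

Final: 0.006055 hr


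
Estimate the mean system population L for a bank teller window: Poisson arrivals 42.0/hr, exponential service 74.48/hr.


ρ = λ/μ = 42.0/74.48 = 0.5639
L = ρ/(1−ρ) = 0.5639/(1 − 0.5639) = 0.5639/0.4361 = 1.2931

Final: 1.2931


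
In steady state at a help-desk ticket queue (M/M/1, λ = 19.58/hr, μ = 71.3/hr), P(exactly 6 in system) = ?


ρ = 19.58/71.3 = 0.2746
P_n = (1−ρ)·ρ^n = (1 − 0.2746)·0.2746^6 = 0.7254·0.0004289 = 0.0003111

Final: 0.0003111


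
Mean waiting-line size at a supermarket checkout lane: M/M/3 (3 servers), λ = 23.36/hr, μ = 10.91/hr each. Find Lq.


a = λ/μ = 2.1412; ρ = a/3 = 0.7137
P₀ = 0.089701
Lq = P₀·a^c·ρ / (c!·(1−ρ)²) = 0.089701·9.81622·0.7137/(6·0.08196)
= 1.27799

Final: 1.27799


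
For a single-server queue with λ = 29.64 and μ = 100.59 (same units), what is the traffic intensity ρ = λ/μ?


ρ = λ/μ = 29.64/100.59 = 0.2947

Final: 0.2947


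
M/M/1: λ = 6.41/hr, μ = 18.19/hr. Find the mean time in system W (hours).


W = 1/(μ−λ) = 1/(18.19 − 6.41) = 1/11.78 = 0.08489 hr

Final: 0.08489 hr


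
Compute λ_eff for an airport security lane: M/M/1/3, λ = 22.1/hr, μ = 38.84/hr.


ρ = 0.5690; P_K = (1−ρ)ρ^3/(1−ρ^4) = 0.088696
λ_eff = λ(1 − P_K) = 22.1·(1 − 0.088696) = 22.1·0.911304 = 20.1398 /hr

Final: 20.1398 /hr


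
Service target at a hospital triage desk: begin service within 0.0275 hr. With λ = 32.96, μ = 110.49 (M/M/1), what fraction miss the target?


ρ = 32.96/110.49 = 0.2983
P(Wq > t) = ρ·e^{−(μ−λ)t} = 0.2983·e^{−2.1321}
= 0.2983·0.118591 = 0.035377

Final: 0.035377


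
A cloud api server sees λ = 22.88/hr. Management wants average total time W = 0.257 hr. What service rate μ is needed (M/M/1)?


W = 1/(μ−λ) ⇒ μ − λ = 1/W = 1/0.257 = 3.8911
μ = λ + 1/W = 22.88 + 3.8911 = 26.7711 per hr

Final: 26.7711 /hr


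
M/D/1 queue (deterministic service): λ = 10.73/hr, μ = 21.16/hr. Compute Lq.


ρ = 10.73/21.16 = 0.5071
M/D/1: Lq = ρ²/(2(1−ρ)) = 0.2571/(2·0.4929) = 0.26084

Final: 0.26084


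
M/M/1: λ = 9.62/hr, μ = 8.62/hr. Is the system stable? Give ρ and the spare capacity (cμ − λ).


Total capacity cμ = 1·8.62 = 8.62/hr
ρ = λ/(cμ) = 9.62/8.62 = 1.1160
Stable ⇔ ρ < 1: NO
Spare capacity = cμ − λ = 8.62 − 9.62 = -1.00/hr

Final: ρ = 1.1160; unstable; margin = -1.00/hr


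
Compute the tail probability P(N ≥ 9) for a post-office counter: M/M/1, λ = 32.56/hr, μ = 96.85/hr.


ρ = 32.56/96.85 = 0.3362
P(N ≥ n) = ρ^n = 0.3362^9 = 0.00005486

Final: 0.00005486


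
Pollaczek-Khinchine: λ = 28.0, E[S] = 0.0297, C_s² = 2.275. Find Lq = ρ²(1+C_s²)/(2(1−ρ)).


ρ = λ·E[S] = 28.0·0.0297 = 0.8316
Lq = ρ²(1+C_s²)/(2(1−ρ)) = 0.6916·(1+2.275)/(2·0.1684)
= 0.6916·3.2750/0.3368 = 6.72463

Final: 6.72463


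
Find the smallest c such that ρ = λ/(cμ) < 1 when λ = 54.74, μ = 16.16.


Stability requires cμ > λ ⇔ c > λ/μ.
λ/μ = 54.74/16.16 = 3.3874
Minimum integer c = ⌊3.3874⌋ + 1 = 4
Check: 4·16.16 = 64.64 > 54.74, while 3·16.16 = 48.48 ≤ 54.74

Final: 4 servers


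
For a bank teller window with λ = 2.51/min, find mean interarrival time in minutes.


Mean interarrival time = 1/λ = 1/2.51 minute = 0.39841 minute
In minutes: 0.39841 × 1 = 0.3984 min

Final: 0.3984 min


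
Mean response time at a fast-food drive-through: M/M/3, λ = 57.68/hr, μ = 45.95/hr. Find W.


a = 1.2553; ρ = 0.4184; P₀ = 0.277010
Lq = P₀·a^c·ρ/(c!(1−ρ)²) = 0.11297
Wq = Lq/λ = 0.11297/57.68 = 0.001959 hr
W = Wq + 1/μ = 0.001959 + 0.02176 = 0.02372 hr

Final: 0.02372 hr


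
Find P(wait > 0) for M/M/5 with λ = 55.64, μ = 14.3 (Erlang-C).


a = λ/μ = 3.8909; ρ = a/5 = 0.7782
P₀ = 0.015307 (from M/M/c formula)
C(c,a) = [a^c/(c!(1−ρ))]·P₀ = [891.77526/(120·0.2218)]·0.015307
= 33.50249·0.015307 = 0.512817

Final: 0.512817


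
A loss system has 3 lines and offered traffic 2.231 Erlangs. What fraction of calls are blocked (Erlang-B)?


B(c,a) = (a^c/c!) / Σ_{k=0}^{c} a^k/k!
a^3/3! = 1.850749
Σ terms (k=0..3): 1.00000 + 2.23100 + 2.48868 + 1.85075 = 7.570429
B = 1.850749/7.570429 = 0.244471

Final: 0.244471


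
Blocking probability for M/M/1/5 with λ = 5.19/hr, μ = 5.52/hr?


ρ = λ/μ = 5.19/5.52 = 0.9402
P_K = (1−ρ)ρ^K/(1−ρ^(K+1)) = (0.05978·0.734753)/(1 − 0.690828)
= 0.043925/0.309172 = 0.142074

Final: 0.142074


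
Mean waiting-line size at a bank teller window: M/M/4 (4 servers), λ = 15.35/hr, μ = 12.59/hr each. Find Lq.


a = λ/μ = 1.2192; ρ = a/4 = 0.3048
P₀ = 0.294380
Lq = P₀·a^c·ρ / (c!·(1−ρ)²) = 0.294380·2.20969·0.3048/(24·0.48330)
= 0.01709

Final: 0.01709


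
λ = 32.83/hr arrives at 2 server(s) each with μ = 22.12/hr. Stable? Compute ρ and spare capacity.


Total capacity cμ = 2·22.12 = 44.24/hr
ρ = λ/(cμ) = 32.83/44.24 = 0.7421
Stable ⇔ ρ < 1: YES
Spare capacity = cμ − λ = 44.24 − 32.83 = 11.41/hr

Final: ρ = 0.7421; stable; margin = 11.41/hr


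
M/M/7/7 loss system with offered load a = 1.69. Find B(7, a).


B(c,a) = (a^c/c!) / Σ_{k=0}^{c} a^k/k!
a^7/7! = 0.007812
Σ terms (k=0..7): 1.00000 + 1.69000 + 1.42805 + 0.80447 + 0.33989 + 0.11488 + 0.03236 + 0.007812 = 5.417459
B = 0.007812/5.417459 = 0.001442

Final: 0.001442


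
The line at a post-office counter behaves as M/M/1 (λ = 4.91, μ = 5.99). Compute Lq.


ρ = 4.91/5.99 = 0.8197
Lq = ρ²/(1−ρ) = 0.6719/0.1803 = 3.7266

Final: 3.7266


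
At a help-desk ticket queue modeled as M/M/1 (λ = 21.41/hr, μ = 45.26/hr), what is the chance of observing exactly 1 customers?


ρ = 21.41/45.26 = 0.4730
P_n = (1−ρ)·ρ^n = (1 − 0.4730)·0.4730^1 = 0.5270·0.473045 = 0.249273

Final: 0.249273


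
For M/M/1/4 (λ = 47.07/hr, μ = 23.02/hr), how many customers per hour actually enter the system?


ρ = 2.0447; P_K = (1−ρ)ρ^4/(1−ρ^5) = 0.525647
λ_eff = λ(1 − P_K) = 47.07·(1 − 0.525647) = 47.07·0.474353 = 22.3278 /hr

Final: 22.3278 /hr


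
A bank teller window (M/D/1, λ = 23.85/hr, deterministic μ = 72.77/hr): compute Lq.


ρ = 23.85/72.77 = 0.3277
M/D/1: Lq = ρ²/(2(1−ρ)) = 0.1074/(2·0.6723) = 0.07989

Final: 0.07989


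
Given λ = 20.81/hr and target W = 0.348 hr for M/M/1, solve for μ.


W = 1/(μ−λ) ⇒ μ − λ = 1/W = 1/0.348 = 2.8736
μ = λ + 1/W = 20.81 + 2.8736 = 23.6836 per hr

Final: 23.6836 /hr


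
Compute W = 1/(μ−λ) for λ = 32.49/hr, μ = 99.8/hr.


W = 1/(μ−λ) = 1/(99.8 − 32.49) = 1/67.31 = 0.01486 hr

Final: 0.01486 hr


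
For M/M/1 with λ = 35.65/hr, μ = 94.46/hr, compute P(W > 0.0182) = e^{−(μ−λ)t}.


W ~ Exponential(μ−λ) for M/M/1.
μ − λ = 94.46 − 35.65 = 58.8100
P(W > t) = e^{−(μ−λ)t} = e^{−1.0703} = 0.342891

Final: 0.342891


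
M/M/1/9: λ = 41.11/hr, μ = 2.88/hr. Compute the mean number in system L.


ρ = 41.11/2.88 = 14.2743
L = ρ[1 − (K+1)ρ^K + Kρ^(K+1)] / [(1−ρ)(1−ρ^(K+1))]
Numerator: 14.2743·(1 − 10·24603387185.097652 + 9·351196266381.723755) = 41605782682924.109375
Denominator: (-13.2743)·(-351196266380.723755) = 4661886549908.009766
L = 41605782682924.109375/4661886549908.009766 = 8.9247

Final: 8.9247


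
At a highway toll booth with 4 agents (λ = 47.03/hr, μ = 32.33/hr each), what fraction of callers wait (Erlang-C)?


a = λ/μ = 1.4547; ρ = a/4 = 0.3637
P₀ = 0.231535 (from M/M/c formula)
C(c,a) = [a^c/(c!(1−ρ))]·P₀ = [4.47793/(24·0.6363)]·0.231535
= 0.29321·0.231535 = 0.067889

Final: 0.067889


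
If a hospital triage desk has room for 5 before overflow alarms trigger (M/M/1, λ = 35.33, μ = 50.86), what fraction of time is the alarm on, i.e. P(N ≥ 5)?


ρ = 35.33/50.86 = 0.6947
P(N ≥ n) = ρ^n = 0.6947^5 = 0.161747

Final: 0.161747


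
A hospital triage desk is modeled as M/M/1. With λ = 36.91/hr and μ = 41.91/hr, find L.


ρ = λ/μ = 36.91/41.91 = 0.8807
L = ρ/(1−ρ) = 0.8807/(1 − 0.8807) = 0.8807/0.1193 = 7.3820

Final: 7.3820


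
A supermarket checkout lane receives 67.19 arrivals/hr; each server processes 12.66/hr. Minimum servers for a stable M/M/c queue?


Stability requires cμ > λ ⇔ c > λ/μ.
λ/μ = 67.19/12.66 = 5.3073
Minimum integer c = ⌊5.3073⌋ + 1 = 6
Check: 6·12.66 = 75.96 > 67.19, while 5·12.66 = 63.30 ≤ 67.19

Final: 6 servers


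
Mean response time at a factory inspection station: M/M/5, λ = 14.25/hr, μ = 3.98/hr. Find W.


a = 3.5804; ρ = 0.7161; P₀ = 0.023388
Lq = P₀·a^c·ρ/(c!(1−ρ)²) = 1.01870
Wq = Lq/λ = 1.01870/14.25 = 0.07149 hr
W = Wq + 1/μ = 0.07149 + 0.25126 = 0.32274 hr

Final: 0.32274 hr


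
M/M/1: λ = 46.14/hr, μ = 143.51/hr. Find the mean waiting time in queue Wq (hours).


ρ = 46.14/143.51 = 0.3215
Wq = ρ/(μ−λ) = 0.3215/(143.51 − 46.14) = 0.3215/97.37 = 0.003302 hr

Final: 0.003302 hr


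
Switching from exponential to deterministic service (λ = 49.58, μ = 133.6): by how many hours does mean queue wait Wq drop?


ρ = 49.58/133.6 = 0.3711
Wq(M/M/1) = ρ/(μ−λ) = 0.3711/84.02 = 0.004417 hr
Wq(M/D/1) = ρ/(2(μ−λ)) = 0.002208 hr
Savings = 0.004417 − 0.002208 = 0.002208 hr

Final: 0.002208 hr


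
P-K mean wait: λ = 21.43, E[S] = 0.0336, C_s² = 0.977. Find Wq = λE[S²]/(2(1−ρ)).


ρ = λ·E[S] = 21.43·0.0336 = 0.7200
E[S²] = E[S]²(1+C_s²) = 0.0336²·(1+0.977) = 0.002232
Wq = λ·E[S²]/(2(1−ρ)) = 21.43·0.002232/(2·0.2800) = 0.08543 hr

Final: 0.08543 hr


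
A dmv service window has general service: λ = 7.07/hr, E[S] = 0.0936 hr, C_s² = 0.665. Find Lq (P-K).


ρ = λ·E[S] = 7.07·0.0936 = 0.6618
Lq = ρ²(1+C_s²)/(2(1−ρ)) = 0.4379·(1+0.665)/(2·0.3382)
= 0.4379·1.6650/0.6765 = 1.07780

Final: 1.07780


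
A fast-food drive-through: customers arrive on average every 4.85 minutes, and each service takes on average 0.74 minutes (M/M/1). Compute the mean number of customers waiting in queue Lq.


λ = 60/4.85 = 12.3711 /hr
μ = 60/0.74 = 81.0811 /hr
ρ = λ/μ = 12.3711/81.0811 = 0.1526
Lq = ρ²/(1−ρ) = 0.02328/0.8474 = 0.02747

Final: 0.02747


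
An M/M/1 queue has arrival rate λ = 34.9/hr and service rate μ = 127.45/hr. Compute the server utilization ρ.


ρ = λ/μ = 34.9/127.45 = 0.2738

Final: 0.2738


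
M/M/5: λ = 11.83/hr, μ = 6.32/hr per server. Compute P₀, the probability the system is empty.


a = λ/μ = 11.83/6.32 = 1.8718; ρ = a/c = 0.3744
Σ_{k=0}^{4} a^k/k! (terms k=0..4) = 1.00000 + 1.87184 + 1.75188 + 1.09308 + 0.51152 = 6.22832
Tail: a^5/(5!(1−ρ)) = 22.97938/(120·0.6256) = 0.30608
P₀ = 1/(6.22832 + 0.30608) = 1/6.53440 = 0.153036

Final: 0.153036


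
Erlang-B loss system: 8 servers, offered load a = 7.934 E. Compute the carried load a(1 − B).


B(8,7.934) = 0.231901 (Erlang-B)
Carried load = a(1 − B) = 7.934·(1 − 0.231901) = 7.934·0.768099 = 6.0941 E

Final: 6.0941 Erlangs


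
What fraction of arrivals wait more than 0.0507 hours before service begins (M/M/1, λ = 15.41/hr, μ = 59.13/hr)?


ρ = 15.41/59.13 = 0.2606
P(Wq > t) = ρ·e^{−(μ−λ)t} = 0.2606·e^{−2.2166}
= 0.2606·0.108979 = 0.028401

Final: 0.028401


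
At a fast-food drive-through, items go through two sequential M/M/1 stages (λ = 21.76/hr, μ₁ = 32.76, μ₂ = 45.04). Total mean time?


Each node sees arrival rate λ = 21.76/hr (tandem ⇒ throughput preserved).
W₁ = 1/(μ₁−λ) = 1/(32.76−21.76) = 0.09091 hr
W₂ = 1/(μ₂−λ) = 1/(45.04−21.76) = 0.04296 hr
W_total = W₁ + W₂ = 0.09091 + 0.04296 = 0.13386 hr

Final: 0.13386 hr


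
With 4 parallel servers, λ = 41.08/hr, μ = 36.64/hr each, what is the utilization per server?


ρ = λ/(cμ) = 41.08/(4·36.64) = 41.08/146.56 = 0.2803

Final: 0.2803


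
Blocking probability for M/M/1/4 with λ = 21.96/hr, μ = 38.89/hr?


ρ = λ/μ = 21.96/38.89 = 0.5647
P_K = (1−ρ)ρ^K/(1−ρ^(K+1)) = (0.4353·0.101666)/(1 − 0.057408)
= 0.044258/0.942592 = 0.046954

Final: 0.046954


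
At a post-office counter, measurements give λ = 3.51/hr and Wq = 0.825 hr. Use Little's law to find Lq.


Lq = λWq = 3.51·0.825 = 2.8957

Final: 2.8957


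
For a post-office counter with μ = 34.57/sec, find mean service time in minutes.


Mean service time = 1/μ = 1/34.57 second = 0.02893 second
In minutes: 0.02893 × 0.0166667 = 0.0004821 min

Final: 0.0004821 min


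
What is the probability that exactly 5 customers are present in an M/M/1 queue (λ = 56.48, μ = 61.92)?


ρ = 56.48/61.92 = 0.9121
P_n = (1−ρ)·ρ^n = (1 − 0.9121)·0.9121^5 = 0.08786·0.631421 = 0.055474

Final: 0.055474


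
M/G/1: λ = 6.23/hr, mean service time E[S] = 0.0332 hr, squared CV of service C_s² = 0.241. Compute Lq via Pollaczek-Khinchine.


ρ = λ·E[S] = 6.23·0.0332 = 0.2068
Lq = ρ²(1+C_s²)/(2(1−ρ)) = 0.04278·(1+0.241)/(2·0.7932)
= 0.04278·1.2410/1.5863 = 0.03347

Final: 0.03347


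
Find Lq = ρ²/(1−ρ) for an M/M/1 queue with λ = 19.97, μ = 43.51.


ρ = 19.97/43.51 = 0.4590
Lq = ρ²/(1−ρ) = 0.2107/0.5410 = 0.3894

Final: 0.3894


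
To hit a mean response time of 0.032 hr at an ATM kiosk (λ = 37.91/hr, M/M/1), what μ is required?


W = 1/(μ−λ) ⇒ μ − λ = 1/W = 1/0.032 = 31.2500
μ = λ + 1/W = 37.91 + 31.2500 = 69.1600 per hr

Final: 69.1600 /hr


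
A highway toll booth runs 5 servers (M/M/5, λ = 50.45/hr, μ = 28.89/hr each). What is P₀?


a = λ/μ = 50.45/28.89 = 1.7463; ρ = a/c = 0.3493
Σ_{k=0}^{4} a^k/k! (terms k=0..4) = 1.00000 + 1.74628 + 1.52475 + 0.88754 + 0.38747 = 5.54604
Tail: a^5/(5!(1−ρ)) = 16.23933/(120·0.6507) = 0.20796
P₀ = 1/(5.54604 + 0.20796) = 1/5.75400 = 0.173792

Final: 0.173792


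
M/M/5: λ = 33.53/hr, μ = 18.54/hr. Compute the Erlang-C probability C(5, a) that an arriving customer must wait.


a = λ/μ = 1.8085; ρ = a/5 = 0.3617
P₀ = 0.163183 (from M/M/c formula)
C(c,a) = [a^c/(c!(1−ρ))]·P₀ = [19.34724/(120·0.6383)]·0.163183
= 0.25259·0.163183 = 0.041218

Final: 0.041218
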